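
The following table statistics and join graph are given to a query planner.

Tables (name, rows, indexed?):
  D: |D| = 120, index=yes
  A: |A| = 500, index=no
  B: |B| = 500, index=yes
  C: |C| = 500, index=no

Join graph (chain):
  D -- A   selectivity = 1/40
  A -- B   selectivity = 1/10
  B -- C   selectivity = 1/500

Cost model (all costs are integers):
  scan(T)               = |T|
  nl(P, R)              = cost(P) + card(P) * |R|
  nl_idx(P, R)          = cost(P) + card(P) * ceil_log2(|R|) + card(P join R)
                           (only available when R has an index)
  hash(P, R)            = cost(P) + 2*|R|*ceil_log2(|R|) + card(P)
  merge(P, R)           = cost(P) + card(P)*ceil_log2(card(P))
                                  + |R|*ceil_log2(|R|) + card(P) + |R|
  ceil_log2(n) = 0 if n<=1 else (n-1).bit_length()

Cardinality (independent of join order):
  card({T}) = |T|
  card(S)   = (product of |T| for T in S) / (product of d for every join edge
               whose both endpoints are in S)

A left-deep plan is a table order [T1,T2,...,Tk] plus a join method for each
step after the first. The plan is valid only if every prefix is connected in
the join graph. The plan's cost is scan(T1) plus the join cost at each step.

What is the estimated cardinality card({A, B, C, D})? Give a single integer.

Tables in S: A(500), B(500), C(500), D(120)
Edges inside S: D-A(d=40), A-B(d=10), B-C(d=500)
numerator = 500 * 500 * 500 * 120 = 15000000000
denominator = 40 * 10 * 500 = 200000
card(S) = 15000000000 / 200000 = 75000

75000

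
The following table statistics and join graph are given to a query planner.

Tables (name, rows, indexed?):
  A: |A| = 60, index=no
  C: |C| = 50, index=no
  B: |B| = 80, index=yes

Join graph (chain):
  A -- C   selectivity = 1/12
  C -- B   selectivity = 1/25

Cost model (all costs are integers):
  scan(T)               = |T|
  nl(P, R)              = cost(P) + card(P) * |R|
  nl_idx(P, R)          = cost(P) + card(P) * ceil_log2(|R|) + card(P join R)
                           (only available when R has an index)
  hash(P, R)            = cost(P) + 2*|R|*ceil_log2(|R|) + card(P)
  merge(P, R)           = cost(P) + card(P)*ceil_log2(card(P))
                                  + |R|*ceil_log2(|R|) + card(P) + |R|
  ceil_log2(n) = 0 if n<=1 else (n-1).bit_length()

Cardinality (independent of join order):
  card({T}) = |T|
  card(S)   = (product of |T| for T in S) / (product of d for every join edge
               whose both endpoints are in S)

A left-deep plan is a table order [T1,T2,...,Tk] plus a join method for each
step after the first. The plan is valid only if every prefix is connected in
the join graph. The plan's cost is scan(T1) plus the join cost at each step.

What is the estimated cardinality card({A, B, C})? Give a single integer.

Tables in S: A(60), B(80), C(50)
Edges inside S: A-C(d=12), C-B(d=25)
numerator = 60 * 80 * 50 = 240000
denominator = 12 * 25 = 300
card(S) = 240000 / 300 = 800

800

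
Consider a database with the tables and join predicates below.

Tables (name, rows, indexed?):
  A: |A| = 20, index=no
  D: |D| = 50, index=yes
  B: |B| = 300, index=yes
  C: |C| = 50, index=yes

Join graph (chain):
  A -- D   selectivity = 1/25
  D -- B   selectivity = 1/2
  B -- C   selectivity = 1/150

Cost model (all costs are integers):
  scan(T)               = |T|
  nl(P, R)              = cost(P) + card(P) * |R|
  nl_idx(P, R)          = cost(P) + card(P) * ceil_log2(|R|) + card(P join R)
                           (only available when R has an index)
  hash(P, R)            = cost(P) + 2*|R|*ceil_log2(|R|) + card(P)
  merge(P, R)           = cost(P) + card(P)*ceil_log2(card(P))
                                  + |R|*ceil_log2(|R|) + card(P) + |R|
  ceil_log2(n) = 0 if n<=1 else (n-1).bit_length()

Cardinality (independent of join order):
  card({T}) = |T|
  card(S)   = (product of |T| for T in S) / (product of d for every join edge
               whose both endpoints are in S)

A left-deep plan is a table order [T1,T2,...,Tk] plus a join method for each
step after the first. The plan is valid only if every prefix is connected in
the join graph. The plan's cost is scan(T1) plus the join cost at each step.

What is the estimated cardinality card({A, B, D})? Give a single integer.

6000

Tables in S: A(20), B(300), D(50)
Edges inside S: A-D(d=25), D-B(d=2)
numerator = 20 * 300 * 50 = 300000
denominator = 25 * 2 = 50
card(S) = 300000 / 50 = 6000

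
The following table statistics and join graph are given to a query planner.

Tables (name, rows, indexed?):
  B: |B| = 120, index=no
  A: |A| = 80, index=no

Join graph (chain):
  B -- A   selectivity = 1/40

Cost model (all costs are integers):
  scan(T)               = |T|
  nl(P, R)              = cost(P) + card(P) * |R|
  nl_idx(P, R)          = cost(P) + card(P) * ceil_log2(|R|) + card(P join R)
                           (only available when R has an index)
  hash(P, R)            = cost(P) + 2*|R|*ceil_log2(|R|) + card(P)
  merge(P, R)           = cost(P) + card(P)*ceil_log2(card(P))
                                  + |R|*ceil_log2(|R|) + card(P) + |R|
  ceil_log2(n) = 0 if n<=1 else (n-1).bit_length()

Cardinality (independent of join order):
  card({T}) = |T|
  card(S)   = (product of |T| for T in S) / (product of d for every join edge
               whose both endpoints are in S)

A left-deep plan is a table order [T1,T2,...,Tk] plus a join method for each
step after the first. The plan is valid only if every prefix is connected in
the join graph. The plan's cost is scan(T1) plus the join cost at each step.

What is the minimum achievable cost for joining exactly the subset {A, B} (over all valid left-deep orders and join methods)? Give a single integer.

Selinger DP over subsets of {A,B}:
  {B}: scan cost=120, card=120
  {A}: scan cost=80, card=80
  {AB}: card=240; try (A,hash)→1360, (B,merge)→1680, (A,merge)→1720, (B,hash)→1840, (B,nl)→9680, (A,nl)→9720; best=1360 via (A,hash)

1360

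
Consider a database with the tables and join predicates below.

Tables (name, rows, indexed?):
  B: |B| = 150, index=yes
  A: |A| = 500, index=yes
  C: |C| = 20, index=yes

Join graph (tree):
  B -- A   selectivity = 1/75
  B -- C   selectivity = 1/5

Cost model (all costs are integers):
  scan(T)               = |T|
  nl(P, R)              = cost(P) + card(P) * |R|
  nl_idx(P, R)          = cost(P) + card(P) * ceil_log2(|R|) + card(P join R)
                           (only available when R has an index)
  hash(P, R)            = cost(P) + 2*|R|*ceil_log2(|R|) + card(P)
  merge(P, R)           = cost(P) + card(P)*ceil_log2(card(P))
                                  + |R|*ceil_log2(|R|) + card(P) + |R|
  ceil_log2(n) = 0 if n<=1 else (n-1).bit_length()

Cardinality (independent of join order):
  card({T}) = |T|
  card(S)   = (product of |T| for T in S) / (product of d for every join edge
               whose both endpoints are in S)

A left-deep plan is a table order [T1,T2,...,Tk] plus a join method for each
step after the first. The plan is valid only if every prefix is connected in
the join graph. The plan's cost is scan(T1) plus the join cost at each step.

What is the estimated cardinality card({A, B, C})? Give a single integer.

Tables in S: A(500), B(150), C(20)
Edges inside S: B-A(d=75), B-C(d=5)
numerator = 500 * 150 * 20 = 1500000
denominator = 75 * 5 = 375
card(S) = 1500000 / 375 = 4000

4000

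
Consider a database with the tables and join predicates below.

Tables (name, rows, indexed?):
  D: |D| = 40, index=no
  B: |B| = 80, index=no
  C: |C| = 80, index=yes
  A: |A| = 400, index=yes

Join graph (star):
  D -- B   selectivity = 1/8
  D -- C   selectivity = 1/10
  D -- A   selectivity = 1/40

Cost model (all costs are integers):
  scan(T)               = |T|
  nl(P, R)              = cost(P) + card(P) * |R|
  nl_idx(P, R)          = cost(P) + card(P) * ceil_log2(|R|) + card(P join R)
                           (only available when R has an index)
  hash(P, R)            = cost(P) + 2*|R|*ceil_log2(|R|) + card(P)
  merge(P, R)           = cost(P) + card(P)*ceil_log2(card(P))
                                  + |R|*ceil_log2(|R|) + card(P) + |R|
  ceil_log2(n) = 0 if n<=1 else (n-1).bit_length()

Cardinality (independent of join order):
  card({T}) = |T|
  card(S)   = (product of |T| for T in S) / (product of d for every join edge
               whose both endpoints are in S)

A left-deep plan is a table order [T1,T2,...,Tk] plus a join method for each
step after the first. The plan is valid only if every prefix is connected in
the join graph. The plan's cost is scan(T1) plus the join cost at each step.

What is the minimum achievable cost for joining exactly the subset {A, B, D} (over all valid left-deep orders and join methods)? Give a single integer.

Selinger DP over subsets of {A,B,D}:
  {D}: scan cost=40, card=40
  {B}: scan cost=80, card=80
  {A}: scan cost=400, card=400
  {BD}: card=400; try (D,hash)→640, (B,merge)→960, (D,merge)→1000, (B,hash)→1200, (B,nl)→3240, (D,nl)→3280; best=640 via (D,hash)
  {AD}: card=400; try (A,nl_idx)→800, (D,hash)→1280, (A,merge)→4320, (D,merge)→4680, (A,hash)→7280, (A,nl)→16040 …(+1); best=800 via (A,nl_idx)
  {ABD}: card=4000; try (B,hash)→2320, (B,merge)→5440, (A,hash)→8240, (A,nl_idx)→8240, (A,merge)→8640, (B,nl)→32800 …(+1); best=2320 via (B,hash)

2320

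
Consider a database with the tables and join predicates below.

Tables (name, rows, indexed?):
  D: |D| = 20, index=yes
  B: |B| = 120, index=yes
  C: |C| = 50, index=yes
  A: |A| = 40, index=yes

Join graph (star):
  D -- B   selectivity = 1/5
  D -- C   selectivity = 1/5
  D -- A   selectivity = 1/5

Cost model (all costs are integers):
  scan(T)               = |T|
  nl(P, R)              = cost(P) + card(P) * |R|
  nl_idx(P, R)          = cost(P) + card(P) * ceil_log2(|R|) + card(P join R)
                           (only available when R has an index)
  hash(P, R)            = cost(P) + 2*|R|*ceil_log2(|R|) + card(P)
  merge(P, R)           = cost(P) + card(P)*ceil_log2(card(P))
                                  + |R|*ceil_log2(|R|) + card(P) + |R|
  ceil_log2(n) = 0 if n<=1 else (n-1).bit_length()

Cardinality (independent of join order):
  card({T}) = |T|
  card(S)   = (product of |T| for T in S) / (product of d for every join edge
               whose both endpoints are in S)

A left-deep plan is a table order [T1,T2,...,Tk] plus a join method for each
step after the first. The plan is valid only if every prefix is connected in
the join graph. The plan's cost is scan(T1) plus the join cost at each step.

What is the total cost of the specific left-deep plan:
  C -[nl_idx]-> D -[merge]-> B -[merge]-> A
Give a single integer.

step 1: scan C: cost=50, card=50
step 2: join D via nl_idx
    card(P join D) = 50*20/(5) = 200
    cost = 50 + 50*5 + 200 = 500
step 3: join B via merge
    card(P join B) = 200*120/(5) = 4800
    cost = 500 + 200*8 + 120*7 + 200 + 120 = 3260
step 4: join A via merge
    card(P join A) = 4800*40/(5) = 38400
    cost = 3260 + 4800*13 + 40*6 + 4800 + 40 = 70740

70740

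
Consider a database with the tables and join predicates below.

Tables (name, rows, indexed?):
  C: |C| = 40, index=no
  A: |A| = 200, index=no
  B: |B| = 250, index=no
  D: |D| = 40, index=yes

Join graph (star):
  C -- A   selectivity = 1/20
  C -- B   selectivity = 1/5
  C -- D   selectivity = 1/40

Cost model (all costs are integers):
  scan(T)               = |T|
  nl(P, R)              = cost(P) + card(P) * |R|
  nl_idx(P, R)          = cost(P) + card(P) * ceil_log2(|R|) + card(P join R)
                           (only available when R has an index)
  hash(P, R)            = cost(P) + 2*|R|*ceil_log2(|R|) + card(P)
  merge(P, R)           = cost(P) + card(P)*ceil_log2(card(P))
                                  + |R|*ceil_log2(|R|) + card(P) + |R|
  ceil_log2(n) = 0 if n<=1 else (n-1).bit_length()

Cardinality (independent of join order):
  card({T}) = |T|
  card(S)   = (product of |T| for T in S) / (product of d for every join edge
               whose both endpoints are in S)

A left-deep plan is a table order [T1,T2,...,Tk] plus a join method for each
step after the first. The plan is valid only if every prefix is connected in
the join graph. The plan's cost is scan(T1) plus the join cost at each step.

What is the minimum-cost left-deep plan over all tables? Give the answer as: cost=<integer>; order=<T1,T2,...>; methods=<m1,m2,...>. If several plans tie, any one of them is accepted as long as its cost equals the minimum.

cost=6160; order=A,C,D,B; methods=hash,hash,hash

Selinger DP (subsets sized 1..n):
  {C}: scan cost=40, card=40
  {A}: scan cost=200, card=200
  {B}: scan cost=250, card=250
  {D}: scan cost=40, card=40
  {AC}: card=400; try (C,hash)→880, (A,merge)→2120, (C,merge)→2280, (A,hash)→3280, (A,nl)→8040, (C,nl)→8200; best=880 via (C,hash)
  {BC}: card=2000; try (C,hash)→980, (B,merge)→2570, (C,merge)→2780, (B,hash)→4080, (B,nl)→10040, (C,nl)→10250; best=980 via (C,hash)
  {CD}: card=40; try (D,nl_idx)→320, (D,hash)→560, (C,hash)→560, (D,merge)→600, (C,merge)→600, (D,nl)→1640 …(+1); best=320 via (D,nl_idx)
  {ABC}: card=20000; try (B,hash)→5280, (A,hash)→6180, (B,merge)→7130, (A,merge)→26780, (B,nl)→100880, (A,nl)→400980; best=5280 via (B,hash)
  {ACD}: card=400; try (D,hash)→1760, (A,merge)→2400, (A,hash)→3560, (D,nl_idx)→3680, (D,merge)→5160, (A,nl)→8320 …(+1); best=1760 via (D,hash)
  {BCD}: card=2000; try (B,merge)→2850, (D,hash)→3460, (B,hash)→4360, (B,nl)→10320, (D,nl_idx)→14980, (D,merge)→25260 …(+1); best=2850 via (B,merge)
  {ABCD}: card=20000; try (B,hash)→6160, (B,merge)→8010, (A,hash)→8050, (D,hash)→25760, (A,merge)→28650, (B,nl)→101760 …(+4); best=6160 via (B,hash)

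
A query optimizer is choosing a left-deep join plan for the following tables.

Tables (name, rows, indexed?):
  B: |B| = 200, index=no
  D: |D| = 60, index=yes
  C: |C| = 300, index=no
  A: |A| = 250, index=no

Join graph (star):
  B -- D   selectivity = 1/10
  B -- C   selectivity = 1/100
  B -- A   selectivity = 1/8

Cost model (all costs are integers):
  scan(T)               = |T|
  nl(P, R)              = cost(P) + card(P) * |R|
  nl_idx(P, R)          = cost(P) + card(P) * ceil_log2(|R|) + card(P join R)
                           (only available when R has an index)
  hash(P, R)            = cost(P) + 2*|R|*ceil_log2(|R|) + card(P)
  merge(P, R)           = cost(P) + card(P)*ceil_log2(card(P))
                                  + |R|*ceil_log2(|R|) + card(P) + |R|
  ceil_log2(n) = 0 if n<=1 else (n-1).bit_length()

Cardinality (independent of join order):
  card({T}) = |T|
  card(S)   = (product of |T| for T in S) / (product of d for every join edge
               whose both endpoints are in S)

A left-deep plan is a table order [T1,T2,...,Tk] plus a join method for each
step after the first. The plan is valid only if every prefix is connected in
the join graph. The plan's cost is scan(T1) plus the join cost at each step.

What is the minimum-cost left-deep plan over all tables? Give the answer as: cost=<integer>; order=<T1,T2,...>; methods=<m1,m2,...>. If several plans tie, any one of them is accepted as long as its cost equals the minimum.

cost=12720; order=C,B,D,A; methods=hash,hash,hash

Selinger DP (subsets sized 1..n):
  {B}: scan cost=200, card=200
  {D}: scan cost=60, card=60
  {C}: scan cost=300, card=300
  {A}: scan cost=250, card=250
  {BD}: card=1200; try (D,hash)→1120, (B,merge)→2280, (D,merge)→2420, (D,nl_idx)→2600, (B,hash)→3320, (B,nl)→12060 …(+1); best=1120 via (D,hash)
  {BC}: card=600; try (B,hash)→3800, (C,merge)→5000, (B,merge)→5100, (C,hash)→5800, (C,nl)→60200, (B,nl)→60300; best=3800 via (B,hash)
  {AB}: card=6250; try (B,hash)→3700, (A,merge)→4250, (B,merge)→4300, (A,hash)→4400, (A,nl)→50200, (B,nl)→50250; best=3700 via (B,hash)
  {BCD}: card=3600; try (D,hash)→5120, (C,hash)→7720, (D,merge)→10820, (D,nl_idx)→11000, (C,merge)→18520, (D,nl)→39800 …(+1); best=5120 via (D,hash)
  {ABD}: card=37500; try (A,hash)→6320, (D,hash)→10670, (A,merge)→17770, (D,nl_idx)→78700, (D,merge)→91620, (A,nl)→301120 …(+1); best=6320 via (A,hash)
  {ABC}: card=18750; try (A,hash)→8400, (A,merge)→12650, (C,hash)→15350, (C,merge)→94200, (A,nl)→153800, (C,nl)→1878700; best=8400 via (A,hash)
  {ABCD}: card=112500; try (A,hash)→12720, (D,hash)→27870, (C,hash)→49220, (A,merge)→54170, (D,nl_idx)→233400, (D,merge)→308820 …(+4); best=12720 via (A,hash)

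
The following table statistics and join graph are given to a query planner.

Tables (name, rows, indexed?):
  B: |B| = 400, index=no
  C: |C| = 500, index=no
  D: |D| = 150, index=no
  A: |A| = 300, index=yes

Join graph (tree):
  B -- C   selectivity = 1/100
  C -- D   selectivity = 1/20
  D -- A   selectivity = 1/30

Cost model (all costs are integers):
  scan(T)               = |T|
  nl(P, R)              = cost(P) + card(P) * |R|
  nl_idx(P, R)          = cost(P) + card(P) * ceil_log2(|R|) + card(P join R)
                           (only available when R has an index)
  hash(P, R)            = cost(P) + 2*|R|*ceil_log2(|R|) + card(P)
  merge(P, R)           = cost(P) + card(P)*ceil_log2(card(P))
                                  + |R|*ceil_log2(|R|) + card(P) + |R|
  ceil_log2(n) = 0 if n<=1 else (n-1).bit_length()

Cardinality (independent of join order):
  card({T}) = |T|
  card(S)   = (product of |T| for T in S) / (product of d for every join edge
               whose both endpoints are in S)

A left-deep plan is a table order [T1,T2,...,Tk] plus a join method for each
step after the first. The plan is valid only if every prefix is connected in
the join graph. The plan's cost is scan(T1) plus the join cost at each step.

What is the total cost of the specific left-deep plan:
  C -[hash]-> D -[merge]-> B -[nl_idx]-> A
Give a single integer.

step 1: scan C: cost=500, card=500
step 2: join D via hash
    card(P join D) = 500*150/(20) = 3750
    cost = 500 + 2*150*8 + 500 = 3400
step 3: join B via merge
    card(P join B) = 3750*400/(100) = 15000
    cost = 3400 + 3750*12 + 400*9 + 3750 + 400 = 56150
step 4: join A via nl_idx
    card(P join A) = 15000*300/(30) = 150000
    cost = 56150 + 15000*9 + 150000 = 341150

341150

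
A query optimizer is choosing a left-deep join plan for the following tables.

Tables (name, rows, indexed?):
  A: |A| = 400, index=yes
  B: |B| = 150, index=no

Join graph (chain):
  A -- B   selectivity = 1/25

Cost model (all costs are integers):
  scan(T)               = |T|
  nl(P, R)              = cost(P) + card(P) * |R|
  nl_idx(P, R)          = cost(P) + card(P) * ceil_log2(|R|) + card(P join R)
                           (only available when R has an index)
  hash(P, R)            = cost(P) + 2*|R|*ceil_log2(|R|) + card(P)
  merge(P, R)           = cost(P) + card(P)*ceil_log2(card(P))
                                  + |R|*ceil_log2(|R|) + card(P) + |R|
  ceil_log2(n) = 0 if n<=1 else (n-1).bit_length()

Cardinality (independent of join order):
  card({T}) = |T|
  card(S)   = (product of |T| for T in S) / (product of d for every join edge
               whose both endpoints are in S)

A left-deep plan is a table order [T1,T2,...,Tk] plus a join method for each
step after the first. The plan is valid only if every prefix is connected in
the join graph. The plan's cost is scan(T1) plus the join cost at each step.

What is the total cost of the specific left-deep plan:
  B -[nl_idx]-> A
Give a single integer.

3900

step 1: scan B: cost=150, card=150
step 2: join A via nl_idx
    card(P join A) = 150*400/(25) = 2400
    cost = 150 + 150*9 + 2400 = 3900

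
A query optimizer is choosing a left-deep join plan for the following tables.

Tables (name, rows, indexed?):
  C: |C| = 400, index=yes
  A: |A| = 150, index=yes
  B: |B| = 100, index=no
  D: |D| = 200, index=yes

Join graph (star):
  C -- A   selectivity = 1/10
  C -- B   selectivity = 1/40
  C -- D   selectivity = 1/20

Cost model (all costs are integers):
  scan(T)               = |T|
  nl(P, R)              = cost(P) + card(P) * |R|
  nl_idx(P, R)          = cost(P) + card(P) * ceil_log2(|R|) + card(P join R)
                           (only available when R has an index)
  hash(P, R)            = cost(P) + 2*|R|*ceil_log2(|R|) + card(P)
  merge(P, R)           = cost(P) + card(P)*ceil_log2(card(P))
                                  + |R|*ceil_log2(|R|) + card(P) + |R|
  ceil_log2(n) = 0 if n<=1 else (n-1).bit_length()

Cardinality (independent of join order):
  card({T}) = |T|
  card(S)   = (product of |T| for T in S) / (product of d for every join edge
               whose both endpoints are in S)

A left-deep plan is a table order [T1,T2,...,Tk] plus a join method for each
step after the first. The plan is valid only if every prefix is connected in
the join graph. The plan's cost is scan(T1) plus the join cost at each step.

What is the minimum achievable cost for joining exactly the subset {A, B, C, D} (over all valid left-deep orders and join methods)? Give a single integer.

18600

Selinger DP over subsets of {A,B,C,D}:
  {C}: scan cost=400, card=400
  {A}: scan cost=150, card=150
  {B}: scan cost=100, card=100
  {D}: scan cost=200, card=200
  {AC}: card=6000; try (A,hash)→3200, (C,merge)→5500, (A,merge)→5750, (C,hash)→7500, (C,nl_idx)→7500, (A,nl_idx)→9600 …(+2); best=3200 via (A,hash)
  {BC}: card=1000; try (C,nl_idx)→2000, (B,hash)→2200, (C,merge)→4900, (B,merge)→5200, (C,hash)→7400, (C,nl)→40100 …(+1); best=2000 via (C,nl_idx)
  {CD}: card=4000; try (D,hash)→4000, (C,merge)→6000, (C,nl_idx)→6000, (D,merge)→6200, (D,nl_idx)→7600, (C,hash)→7600 …(+2); best=4000 via (D,hash)
  {ABC}: card=15000; try (A,hash)→5400, (B,hash)→10600, (A,merge)→14350, (A,nl_idx)→25000, (B,merge)→88000, (A,nl)→152000 …(+1); best=5400 via (A,hash)
  {ACD}: card=60000; try (A,hash)→10400, (D,hash)→12400, (A,merge)→57350, (D,merge)→89000, (A,nl_idx)→96000, (D,nl_idx)→111200 …(+2); best=10400 via (A,hash)
  {BCD}: card=10000; try (D,hash)→6200, (B,hash)→9400, (D,merge)→14800, (D,nl_idx)→20000, (B,merge)→56800, (D,nl)→202000 …(+1); best=6200 via (D,hash)
  {ABCD}: card=150000; try (A,hash)→18600, (D,hash)→23600, (B,hash)→71800, (A,merge)→157550, (D,merge)→232200, (A,nl_idx)→236200 …(+5); best=18600 via (A,hash)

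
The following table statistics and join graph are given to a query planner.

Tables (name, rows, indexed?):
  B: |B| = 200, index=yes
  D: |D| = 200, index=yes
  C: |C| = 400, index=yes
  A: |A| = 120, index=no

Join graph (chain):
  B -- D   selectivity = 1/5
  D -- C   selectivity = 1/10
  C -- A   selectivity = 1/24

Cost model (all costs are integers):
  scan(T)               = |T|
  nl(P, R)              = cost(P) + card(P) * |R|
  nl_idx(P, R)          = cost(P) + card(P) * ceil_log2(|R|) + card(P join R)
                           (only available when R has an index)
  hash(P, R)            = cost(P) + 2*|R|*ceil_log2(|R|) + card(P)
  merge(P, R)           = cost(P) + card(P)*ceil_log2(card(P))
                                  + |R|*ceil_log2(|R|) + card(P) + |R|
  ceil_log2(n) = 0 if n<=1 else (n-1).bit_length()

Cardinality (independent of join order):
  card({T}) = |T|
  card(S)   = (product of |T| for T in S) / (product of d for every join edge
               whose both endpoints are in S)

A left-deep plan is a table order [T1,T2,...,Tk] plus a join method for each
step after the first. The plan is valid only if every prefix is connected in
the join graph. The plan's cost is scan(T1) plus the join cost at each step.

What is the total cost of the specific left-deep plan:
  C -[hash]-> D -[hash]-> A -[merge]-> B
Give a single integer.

695480

step 1: scan C: cost=400, card=400
step 2: join D via hash
    card(P join D) = 400*200/(10) = 8000
    cost = 400 + 2*200*8 + 400 = 4000
step 3: join A via hash
    card(P join A) = 8000*120/(24) = 40000
    cost = 4000 + 2*120*7 + 8000 = 13680
step 4: join B via merge
    card(P join B) = 40000*200/(5) = 1600000
    cost = 13680 + 40000*16 + 200*8 + 40000 + 200 = 695480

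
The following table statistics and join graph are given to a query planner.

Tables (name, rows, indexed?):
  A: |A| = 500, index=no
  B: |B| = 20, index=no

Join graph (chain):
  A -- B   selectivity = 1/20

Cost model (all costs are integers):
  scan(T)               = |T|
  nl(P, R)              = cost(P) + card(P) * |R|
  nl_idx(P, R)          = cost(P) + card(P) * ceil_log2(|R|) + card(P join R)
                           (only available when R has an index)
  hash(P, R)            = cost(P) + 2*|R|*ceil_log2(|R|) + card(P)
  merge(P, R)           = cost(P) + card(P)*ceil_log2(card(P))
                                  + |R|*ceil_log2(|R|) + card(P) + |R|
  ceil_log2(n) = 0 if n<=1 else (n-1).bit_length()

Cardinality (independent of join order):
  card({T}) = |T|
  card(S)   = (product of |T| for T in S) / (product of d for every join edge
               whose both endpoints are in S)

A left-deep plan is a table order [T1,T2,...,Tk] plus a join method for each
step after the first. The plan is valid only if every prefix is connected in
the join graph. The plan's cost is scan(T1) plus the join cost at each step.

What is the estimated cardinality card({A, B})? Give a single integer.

Tables in S: A(500), B(20)
Edges inside S: A-B(d=20)
numerator = 500 * 20 = 10000
denominator = 20 = 20
card(S) = 10000 / 20 = 500

500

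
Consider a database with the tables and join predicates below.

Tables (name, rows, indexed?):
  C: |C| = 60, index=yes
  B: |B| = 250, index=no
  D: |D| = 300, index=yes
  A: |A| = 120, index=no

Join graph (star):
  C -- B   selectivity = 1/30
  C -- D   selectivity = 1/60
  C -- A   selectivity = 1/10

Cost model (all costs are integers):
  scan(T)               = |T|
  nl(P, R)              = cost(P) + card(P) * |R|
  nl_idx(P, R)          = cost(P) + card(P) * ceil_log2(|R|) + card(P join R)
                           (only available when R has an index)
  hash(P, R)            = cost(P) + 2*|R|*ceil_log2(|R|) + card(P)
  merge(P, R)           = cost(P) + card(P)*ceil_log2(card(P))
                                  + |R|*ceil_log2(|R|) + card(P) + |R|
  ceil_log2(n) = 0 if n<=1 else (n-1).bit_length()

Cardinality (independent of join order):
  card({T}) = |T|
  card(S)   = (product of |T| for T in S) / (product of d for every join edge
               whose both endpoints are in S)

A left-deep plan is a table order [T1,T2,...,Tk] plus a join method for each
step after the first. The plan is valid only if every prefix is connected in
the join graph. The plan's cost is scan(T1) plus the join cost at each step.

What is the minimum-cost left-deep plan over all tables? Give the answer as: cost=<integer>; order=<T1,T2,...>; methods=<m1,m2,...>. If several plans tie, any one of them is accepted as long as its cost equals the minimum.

cost=9380; order=C,D,B,A; methods=nl_idx,hash,hash

Selinger DP (subsets sized 1..n):
  {C}: scan cost=60, card=60
  {B}: scan cost=250, card=250
  {D}: scan cost=300, card=300
  {A}: scan cost=120, card=120
  {BC}: card=500; try (C,hash)→1220, (C,nl_idx)→2250, (B,merge)→2730, (C,merge)→2920, (B,hash)→4120, (B,nl)→15060 …(+1); best=1220 via (C,hash)
  {CD}: card=300; try (D,nl_idx)→900, (C,hash)→1320, (C,nl_idx)→2400, (D,merge)→3480, (C,merge)→3720, (D,hash)→5520 …(+2); best=900 via (D,nl_idx)
  {AC}: card=720; try (C,hash)→960, (A,merge)→1440, (C,merge)→1500, (C,nl_idx)→1560, (A,hash)→1800, (A,nl)→7260 …(+1); best=960 via (C,hash)
  {BCD}: card=2500; try (B,hash)→5200, (B,merge)→6150, (D,hash)→7120, (D,nl_idx)→8220, (D,merge)→9220, (B,nl)→75900 …(+1); best=5200 via (B,hash)
  {ABC}: card=6000; try (A,hash)→3400, (B,hash)→5680, (A,merge)→7180, (B,merge)→11130, (A,nl)→61220, (B,nl)→180960; best=3400 via (A,hash)
  {ACD}: card=3600; try (A,hash)→2880, (A,merge)→4860, (D,hash)→7080, (D,nl_idx)→11040, (D,merge)→11880, (A,nl)→36900 …(+1); best=2880 via (A,hash)
  {ABCD}: card=30000; try (A,hash)→9380, (B,hash)→10480, (D,hash)→14800, (A,merge)→38660, (B,merge)→51930, (D,nl_idx)→87400 …(+4); best=9380 via (A,hash)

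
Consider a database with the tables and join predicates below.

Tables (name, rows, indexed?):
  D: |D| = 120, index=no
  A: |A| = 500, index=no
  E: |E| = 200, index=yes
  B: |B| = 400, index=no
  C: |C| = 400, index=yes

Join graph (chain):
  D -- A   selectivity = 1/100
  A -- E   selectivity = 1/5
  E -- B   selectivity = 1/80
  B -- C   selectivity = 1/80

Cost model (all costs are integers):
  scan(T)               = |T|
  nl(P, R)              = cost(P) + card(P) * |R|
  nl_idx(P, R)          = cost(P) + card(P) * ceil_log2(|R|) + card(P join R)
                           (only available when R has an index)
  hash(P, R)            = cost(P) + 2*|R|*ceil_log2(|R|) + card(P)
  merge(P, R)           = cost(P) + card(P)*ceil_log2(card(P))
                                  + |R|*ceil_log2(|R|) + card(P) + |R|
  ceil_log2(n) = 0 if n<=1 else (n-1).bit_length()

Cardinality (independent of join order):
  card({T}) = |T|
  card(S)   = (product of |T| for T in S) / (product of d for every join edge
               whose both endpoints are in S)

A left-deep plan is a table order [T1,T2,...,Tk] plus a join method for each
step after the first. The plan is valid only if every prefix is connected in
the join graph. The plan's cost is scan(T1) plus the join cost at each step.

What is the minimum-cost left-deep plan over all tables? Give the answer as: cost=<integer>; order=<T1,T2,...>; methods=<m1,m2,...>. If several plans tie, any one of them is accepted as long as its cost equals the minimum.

Selinger DP (subsets sized 1..n):
  {D}: scan cost=120, card=120
  {A}: scan cost=500, card=500
  {E}: scan cost=200, card=200
  {B}: scan cost=400, card=400
  {C}: scan cost=400, card=400
  {AD}: card=600; try (D,hash)→2680, (A,merge)→6080, (D,merge)→6460, (A,hash)→9240, (A,nl)→60120, (D,nl)→60500; best=2680 via (D,hash)
  {AE}: card=20000; try (E,hash)→4200, (A,merge)→7000, (E,merge)→7300, (A,hash)→9400, (E,nl_idx)→24500, (A,nl)→100200 …(+1); best=4200 via (E,hash)
  {BE}: card=1000; try (E,hash)→4000, (E,nl_idx)→4600, (B,merge)→6000, (E,merge)→6200, (B,hash)→7600, (B,nl)→80200 …(+1); best=4000 via (E,hash)
  {BC}: card=2000; try (C,nl_idx)→6000, (C,hash)→8000, (B,hash)→8000, (C,merge)→8400, (B,merge)→8400, (C,nl)→160400 …(+1); best=6000 via (C,nl_idx)
  {ADE}: card=24000; try (E,hash)→6480, (E,merge)→11080, (D,hash)→25880, (E,nl_idx)→31480, (E,nl)→122680, (D,merge)→325160 …(+1); best=6480 via (E,hash)
  {ABE}: card=100000; try (A,hash)→14000, (A,merge)→20000, (B,hash)→31400, (B,merge)→328200, (A,nl)→504000, (B,nl)→8004200; best=14000 via (A,hash)
  {BCE}: card=5000; try (E,hash)→11200, (C,hash)→12200, (C,nl_idx)→18000, (C,merge)→19000, (E,nl_idx)→27000, (E,merge)→31800 …(+2); best=11200 via (E,hash)
  {ABDE}: card=120000; try (B,hash)→37680, (D,hash)→115680, (B,merge)→394480, (D,merge)→1814960, (B,nl)→9606480, (D,nl)→12014000; best=37680 via (B,hash)
  {ABCE}: card=500000; try (A,hash)→25200, (A,merge)→86200, (C,hash)→121200, (C,nl_idx)→1414000, (C,merge)→1818000, (A,nl)→2511200 …(+1); best=25200 via (A,hash)
  {ABCDE}: card=600000; try (C,hash)→164880, (D,hash)→526880, (C,nl_idx)→1717680, (C,merge)→2201680, (D,merge)→10026160, (C,nl)→48037680 …(+1); best=164880 via (C,hash)

cost=164880; order=A,D,E,B,C; methods=hash,hash,hash,hash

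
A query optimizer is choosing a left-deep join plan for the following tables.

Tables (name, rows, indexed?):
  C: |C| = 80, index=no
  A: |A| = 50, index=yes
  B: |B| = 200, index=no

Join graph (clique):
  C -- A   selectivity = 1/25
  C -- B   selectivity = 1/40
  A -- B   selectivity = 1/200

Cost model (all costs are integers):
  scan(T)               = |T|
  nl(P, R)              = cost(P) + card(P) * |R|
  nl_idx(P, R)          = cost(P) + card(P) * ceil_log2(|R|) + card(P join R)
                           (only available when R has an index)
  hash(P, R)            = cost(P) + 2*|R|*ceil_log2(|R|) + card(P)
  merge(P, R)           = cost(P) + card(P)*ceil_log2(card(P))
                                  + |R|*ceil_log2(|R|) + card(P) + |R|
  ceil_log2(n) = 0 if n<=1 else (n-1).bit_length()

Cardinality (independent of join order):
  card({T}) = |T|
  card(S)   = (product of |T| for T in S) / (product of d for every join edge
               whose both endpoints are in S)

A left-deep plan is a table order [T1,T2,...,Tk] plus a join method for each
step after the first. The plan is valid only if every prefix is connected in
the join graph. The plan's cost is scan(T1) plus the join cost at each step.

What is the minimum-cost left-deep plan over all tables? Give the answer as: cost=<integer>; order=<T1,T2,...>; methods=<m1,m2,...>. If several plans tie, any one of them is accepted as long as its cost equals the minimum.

cost=1990; order=B,A,C; methods=hash,merge

Selinger DP (subsets sized 1..n):
  {C}: scan cost=80, card=80
  {A}: scan cost=50, card=50
  {B}: scan cost=200, card=200
  {AC}: card=160; try (A,nl_idx)→720, (A,hash)→760, (C,merge)→1040, (A,merge)→1070, (C,hash)→1220, (C,nl)→4050 …(+1); best=720 via (A,nl_idx)
  {BC}: card=400; try (C,hash)→1520, (B,merge)→2520, (C,merge)→2640, (B,hash)→3360, (B,nl)→16080, (C,nl)→16200; best=1520 via (C,hash)
  {AB}: card=50; try (A,hash)→1000, (A,nl_idx)→1450, (B,merge)→2200, (A,merge)→2350, (B,hash)→3300, (B,nl)→10050 …(+1); best=1000 via (A,hash)
  {ABC}: card=4; try (C,merge)→1990, (C,hash)→2170, (A,hash)→2520, (A,nl_idx)→3924, (B,merge)→3960, (B,hash)→4080 …(+4); best=1990 via (C,merge)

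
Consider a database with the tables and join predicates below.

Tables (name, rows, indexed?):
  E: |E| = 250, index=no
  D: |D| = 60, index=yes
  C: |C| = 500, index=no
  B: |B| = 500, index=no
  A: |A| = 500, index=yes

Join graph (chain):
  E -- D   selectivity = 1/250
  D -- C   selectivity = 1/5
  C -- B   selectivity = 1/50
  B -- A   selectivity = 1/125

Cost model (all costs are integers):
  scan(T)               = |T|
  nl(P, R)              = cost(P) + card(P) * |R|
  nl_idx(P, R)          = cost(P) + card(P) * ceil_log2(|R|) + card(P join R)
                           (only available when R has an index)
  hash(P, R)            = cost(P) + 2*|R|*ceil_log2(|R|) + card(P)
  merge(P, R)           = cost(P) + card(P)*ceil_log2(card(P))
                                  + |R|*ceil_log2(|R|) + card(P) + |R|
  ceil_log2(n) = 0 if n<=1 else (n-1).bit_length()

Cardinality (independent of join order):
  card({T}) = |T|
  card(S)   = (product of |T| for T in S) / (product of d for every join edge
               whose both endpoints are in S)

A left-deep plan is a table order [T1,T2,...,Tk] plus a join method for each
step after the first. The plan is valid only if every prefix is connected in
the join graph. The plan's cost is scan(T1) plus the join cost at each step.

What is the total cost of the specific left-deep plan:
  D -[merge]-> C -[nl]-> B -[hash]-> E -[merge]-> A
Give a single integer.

step 1: scan D: cost=60, card=60
step 2: join C via merge
    card(P join C) = 60*500/(5) = 6000
    cost = 60 + 60*6 + 500*9 + 60 + 500 = 5480
step 3: join B via nl
    card(P join B) = 6000*500/(50) = 60000
    cost = 5480 + 6000*500 = 3005480
step 4: join E via hash
    card(P join E) = 60000*250/(250) = 60000
    cost = 3005480 + 2*250*8 + 60000 = 3069480
step 5: join A via merge
    card(P join A) = 60000*500/(125) = 240000
    cost = 3069480 + 60000*16 + 500*9 + 60000 + 500 = 4094480

4094480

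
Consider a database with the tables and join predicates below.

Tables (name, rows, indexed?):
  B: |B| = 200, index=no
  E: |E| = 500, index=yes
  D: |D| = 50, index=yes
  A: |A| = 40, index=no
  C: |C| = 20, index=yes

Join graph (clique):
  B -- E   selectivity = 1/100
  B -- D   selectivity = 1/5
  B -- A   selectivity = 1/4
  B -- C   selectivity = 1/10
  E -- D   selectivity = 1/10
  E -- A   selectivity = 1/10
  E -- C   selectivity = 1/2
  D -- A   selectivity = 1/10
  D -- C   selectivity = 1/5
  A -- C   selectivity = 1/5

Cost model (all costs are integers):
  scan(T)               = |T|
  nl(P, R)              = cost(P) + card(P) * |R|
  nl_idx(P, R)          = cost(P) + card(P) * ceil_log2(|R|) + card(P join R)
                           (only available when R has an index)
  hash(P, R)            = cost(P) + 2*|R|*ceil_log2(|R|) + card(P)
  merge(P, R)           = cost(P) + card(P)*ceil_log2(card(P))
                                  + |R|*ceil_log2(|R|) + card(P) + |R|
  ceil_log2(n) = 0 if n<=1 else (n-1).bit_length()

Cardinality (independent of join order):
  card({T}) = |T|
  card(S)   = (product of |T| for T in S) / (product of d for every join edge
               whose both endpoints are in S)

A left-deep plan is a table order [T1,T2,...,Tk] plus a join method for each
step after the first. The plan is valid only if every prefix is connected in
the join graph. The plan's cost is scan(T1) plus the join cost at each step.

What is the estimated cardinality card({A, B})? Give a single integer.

Tables in S: A(40), B(200)
Edges inside S: B-A(d=4)
numerator = 40 * 200 = 8000
denominator = 4 = 4
card(S) = 8000 / 4 = 2000

2000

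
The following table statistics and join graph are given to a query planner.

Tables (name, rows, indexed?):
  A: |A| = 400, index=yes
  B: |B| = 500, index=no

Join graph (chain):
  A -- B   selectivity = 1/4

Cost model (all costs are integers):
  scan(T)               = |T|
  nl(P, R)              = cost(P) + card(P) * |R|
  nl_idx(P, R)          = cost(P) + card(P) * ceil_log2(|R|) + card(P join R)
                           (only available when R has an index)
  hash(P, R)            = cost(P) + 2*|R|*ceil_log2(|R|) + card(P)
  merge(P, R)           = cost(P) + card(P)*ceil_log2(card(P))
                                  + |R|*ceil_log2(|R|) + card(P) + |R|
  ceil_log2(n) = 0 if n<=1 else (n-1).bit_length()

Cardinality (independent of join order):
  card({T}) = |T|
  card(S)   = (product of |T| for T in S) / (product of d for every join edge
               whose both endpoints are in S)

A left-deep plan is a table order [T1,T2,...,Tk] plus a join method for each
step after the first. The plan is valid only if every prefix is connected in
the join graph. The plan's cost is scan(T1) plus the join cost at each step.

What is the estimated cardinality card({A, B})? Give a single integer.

Tables in S: A(400), B(500)
Edges inside S: A-B(d=4)
numerator = 400 * 500 = 200000
denominator = 4 = 4
card(S) = 200000 / 4 = 50000

50000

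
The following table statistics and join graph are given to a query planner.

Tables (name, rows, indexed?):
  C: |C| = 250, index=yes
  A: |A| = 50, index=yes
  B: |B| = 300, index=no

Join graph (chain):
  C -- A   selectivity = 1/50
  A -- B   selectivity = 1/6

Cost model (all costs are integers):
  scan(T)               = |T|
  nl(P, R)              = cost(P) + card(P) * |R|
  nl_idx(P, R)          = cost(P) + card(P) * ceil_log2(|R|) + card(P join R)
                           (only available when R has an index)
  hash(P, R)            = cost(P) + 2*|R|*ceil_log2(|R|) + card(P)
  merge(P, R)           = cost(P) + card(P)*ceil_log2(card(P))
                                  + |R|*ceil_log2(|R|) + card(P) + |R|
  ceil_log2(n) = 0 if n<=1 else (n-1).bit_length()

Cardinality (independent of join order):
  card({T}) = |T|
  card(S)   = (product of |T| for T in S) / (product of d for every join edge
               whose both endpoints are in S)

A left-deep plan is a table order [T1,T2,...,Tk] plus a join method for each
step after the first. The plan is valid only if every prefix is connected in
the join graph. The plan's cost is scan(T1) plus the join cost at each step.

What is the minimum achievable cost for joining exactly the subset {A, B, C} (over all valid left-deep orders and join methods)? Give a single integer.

5950

Selinger DP over subsets of {A,B,C}:
  {C}: scan cost=250, card=250
  {A}: scan cost=50, card=50
  {B}: scan cost=300, card=300
  {AC}: card=250; try (C,nl_idx)→700, (A,hash)→1100, (A,nl_idx)→2000, (C,merge)→2650, (A,merge)→2850, (C,hash)→4100 …(+2); best=700 via (C,nl_idx)
  {AB}: card=2500; try (A,hash)→1200, (B,merge)→3400, (A,merge)→3650, (A,nl_idx)→4600, (B,hash)→5500, (B,nl)→15050 …(+1); best=1200 via (A,hash)
  {ABC}: card=12500; try (B,merge)→5950, (B,hash)→6350, (C,hash)→7700, (C,nl_idx)→33700, (C,merge)→35950, (B,nl)→75700 …(+1); best=5950 via (B,merge)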